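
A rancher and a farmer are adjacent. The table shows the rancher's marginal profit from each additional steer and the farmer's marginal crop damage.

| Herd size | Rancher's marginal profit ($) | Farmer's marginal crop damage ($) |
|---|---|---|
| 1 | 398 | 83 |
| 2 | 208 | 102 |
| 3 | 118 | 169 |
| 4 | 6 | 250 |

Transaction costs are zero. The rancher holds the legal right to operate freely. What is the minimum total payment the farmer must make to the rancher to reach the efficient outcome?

Left alone the rancher would choose level 4 (marginal profit stays positive).
Efficient level: k* = 2 (marginal profit ≥ marginal crop damage through 2).
The farmer must at least cover the rancher's forgone profit from cutting 4→2: 118 + 6 = 124.

$124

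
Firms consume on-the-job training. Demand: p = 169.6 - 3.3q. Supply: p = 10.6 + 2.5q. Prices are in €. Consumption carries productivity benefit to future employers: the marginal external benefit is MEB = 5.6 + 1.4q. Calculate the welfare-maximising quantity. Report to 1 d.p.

Social marginal benefit = demand + MEB = 175.2 - 1.9q.
Set SMB = MC: 175.2 - 1.9q = 10.6 + 2.5q → q* = 37.4091.

q* = 37.4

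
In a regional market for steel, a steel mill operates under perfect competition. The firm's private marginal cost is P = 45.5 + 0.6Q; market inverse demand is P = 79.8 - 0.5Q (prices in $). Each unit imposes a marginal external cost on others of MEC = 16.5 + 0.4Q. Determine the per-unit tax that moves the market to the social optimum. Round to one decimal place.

Social marginal cost = private MC + MEC = 62.0 + Q.
Set SMC = demand: 62.0 + Q = 79.8 - 0.5Q → Q* = 11.8667.
The Pigouvian tax equals MEC at Q*: 16.5 + 0.4×11.8667 = 21.2467.

tax = $21.2 per unit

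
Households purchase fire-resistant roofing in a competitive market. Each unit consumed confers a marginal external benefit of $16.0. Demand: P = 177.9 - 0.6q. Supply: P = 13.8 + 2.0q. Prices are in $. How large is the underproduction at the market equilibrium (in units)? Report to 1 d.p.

Market equilibrium (private): 13.8 + 2.0q = 177.9 - 0.6q → q_m = 63.1154.
Social marginal benefit = demand + MEB = 193.9 - 0.6q.
Set SMB = MC: 193.9 - 0.6q = 13.8 + 2.0q → q* = 69.2692.
Gap = |63.1154 − 69.2692| = 6.1538.

6.2 units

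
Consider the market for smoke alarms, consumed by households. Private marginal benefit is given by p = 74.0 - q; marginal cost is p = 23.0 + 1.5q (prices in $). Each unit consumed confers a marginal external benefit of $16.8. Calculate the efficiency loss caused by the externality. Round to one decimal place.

Market equilibrium (private): 23.0 + 1.5q = 74.0 - q → q_m = 20.4000.
Social marginal benefit = demand + MEB = 90.8 - q.
Set SMB = MC: 90.8 - q = 23.0 + 1.5q → q* = 27.1200.
Between q* and q_m the wedge SMB − MC runs linearly from 0 to MEB(q_m), so the loss is a triangle.
DWL = ½ × 6.7200 × 16.8000 = 56.4480.

DWL = $56.4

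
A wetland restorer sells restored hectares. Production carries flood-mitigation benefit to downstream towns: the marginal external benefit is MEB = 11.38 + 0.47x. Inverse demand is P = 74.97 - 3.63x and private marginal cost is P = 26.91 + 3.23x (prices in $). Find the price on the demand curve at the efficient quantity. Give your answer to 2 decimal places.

Social marginal cost = private MC − MEB = 15.53 + 2.76x.
Set SMC = demand: 15.53 + 2.76x = 74.97 - 3.63x → x* = 9.3020.
Consumer price on the demand curve at x*: 74.97 − 3.63×9.3020 = 41.2037.

P = $41.20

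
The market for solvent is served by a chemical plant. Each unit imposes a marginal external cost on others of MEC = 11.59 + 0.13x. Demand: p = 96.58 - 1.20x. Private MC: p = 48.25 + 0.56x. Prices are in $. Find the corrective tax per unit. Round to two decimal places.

tax = $14.12 per unit

Social marginal cost = private MC + MEC = 59.84 + 0.69x.
Set SMC = demand: 59.84 + 0.69x = 96.58 - 1.20x → x* = 19.4392.
The Pigouvian tax equals MEC at x*: 11.59 + 0.13×19.4392 = 14.1171.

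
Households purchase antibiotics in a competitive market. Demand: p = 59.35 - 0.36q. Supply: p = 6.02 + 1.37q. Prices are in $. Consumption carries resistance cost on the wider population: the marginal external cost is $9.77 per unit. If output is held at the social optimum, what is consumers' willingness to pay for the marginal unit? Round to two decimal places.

P = $50.29

Social marginal benefit = demand − MEC = 49.58 - 0.36q.
Set SMB = MC: 49.58 - 0.36q = 6.02 + 1.37q → q* = 25.1792.
Consumer price on the demand curve at q*: 59.35 − 0.36×25.1792 = 50.2855.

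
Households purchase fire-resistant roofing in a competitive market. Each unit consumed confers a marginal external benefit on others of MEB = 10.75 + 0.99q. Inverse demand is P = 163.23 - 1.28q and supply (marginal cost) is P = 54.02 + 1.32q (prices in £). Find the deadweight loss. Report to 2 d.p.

DWL = £850.57

Market equilibrium (private): 54.02 + 1.32q = 163.23 - 1.28q → q_m = 42.0038.
Social marginal benefit = demand + MEB = 173.98 - 0.29q.
Set SMB = MC: 173.98 - 0.29q = 54.02 + 1.32q → q* = 74.5093.
The loss is the area between SMB and MC from q* to q_m; with linear curves that's a triangle of height MEB(q_m).
DWL = ½ × 32.5055 × 52.3338 = 850.5682.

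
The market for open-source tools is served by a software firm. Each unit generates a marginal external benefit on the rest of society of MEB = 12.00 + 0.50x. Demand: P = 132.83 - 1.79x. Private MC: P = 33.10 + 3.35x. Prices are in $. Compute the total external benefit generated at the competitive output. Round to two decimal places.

$326.95

Market equilibrium (private): 33.10 + 3.35x = 132.83 - 1.79x → x_m = 19.4027.
Total external benefit = ∫₀^{x_m} (12.00 + 0.50x) dx = 12.00×19.4027 + ½×0.50×19.4027² = 326.9486.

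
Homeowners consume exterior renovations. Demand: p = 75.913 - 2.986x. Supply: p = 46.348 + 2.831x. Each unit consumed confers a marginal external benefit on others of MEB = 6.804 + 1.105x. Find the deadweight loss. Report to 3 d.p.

DWL = 16.369

Market equilibrium (private): 46.348 + 2.831x = 75.913 - 2.986x → x_m = 5.0825.
Social marginal benefit = demand + MEB = 82.717 - 1.881x.
Set SMB = MC: 82.717 - 1.881x = 46.348 + 2.831x → x* = 7.7184.
Between x* and x_m the wedge SMB − MC runs linearly from 0 to MEB(x_m), so the loss is a triangle.
DWL = ½ × 2.6359 × 12.4202 = 16.3692.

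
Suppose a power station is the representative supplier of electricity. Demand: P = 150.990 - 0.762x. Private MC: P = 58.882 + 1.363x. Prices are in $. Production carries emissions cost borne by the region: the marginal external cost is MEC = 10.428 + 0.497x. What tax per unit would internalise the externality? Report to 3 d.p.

Social marginal cost = private MC + MEC = 69.310 + 1.860x.
Set SMC = demand: 69.310 + 1.860x = 150.990 - 0.762x → x* = 31.1518.
The Pigouvian tax equals MEC at x*: 10.428 + 0.497×31.1518 = 25.9104.

tax = $25.910 per unit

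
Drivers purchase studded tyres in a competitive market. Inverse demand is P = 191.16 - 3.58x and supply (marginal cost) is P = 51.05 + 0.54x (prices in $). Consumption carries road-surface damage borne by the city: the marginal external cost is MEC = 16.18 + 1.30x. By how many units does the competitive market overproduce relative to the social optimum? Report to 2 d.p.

Market equilibrium (private): 51.05 + 0.54x = 191.16 - 3.58x → x_m = 34.0073.
Social marginal benefit = demand − MEC = 174.98 - 4.88x.
Set SMB = MC: 174.98 - 4.88x = 51.05 + 0.54x → x* = 22.8653.
Gap = |34.0073 − 22.8653| = 11.1420.

11.14 units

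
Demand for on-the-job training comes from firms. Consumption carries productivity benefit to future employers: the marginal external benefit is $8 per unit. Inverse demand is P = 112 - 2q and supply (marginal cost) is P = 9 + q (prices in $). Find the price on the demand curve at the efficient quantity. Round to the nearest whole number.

P = $38

Social marginal benefit = demand + MEB = 120 - 2q.
Set SMB = MC: 120 - 2q = 9 + q → q* = 37.0000.
Consumer price on the demand curve at q*: 112 − 2×37.0000 = 38.0000.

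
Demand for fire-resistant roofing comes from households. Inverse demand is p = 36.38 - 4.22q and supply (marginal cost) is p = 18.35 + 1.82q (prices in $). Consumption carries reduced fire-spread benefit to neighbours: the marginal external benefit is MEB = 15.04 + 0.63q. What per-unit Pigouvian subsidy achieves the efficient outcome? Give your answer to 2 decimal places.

subsidy = $18.89 per unit

Social marginal benefit = demand + MEB = 51.42 - 3.59q.
Set SMB = MC: 51.42 - 3.59q = 18.35 + 1.82q → q* = 6.1128.
The Pigouvian subsidy equals MEB at q*: 15.04 + 0.63×6.1128 = 18.8911.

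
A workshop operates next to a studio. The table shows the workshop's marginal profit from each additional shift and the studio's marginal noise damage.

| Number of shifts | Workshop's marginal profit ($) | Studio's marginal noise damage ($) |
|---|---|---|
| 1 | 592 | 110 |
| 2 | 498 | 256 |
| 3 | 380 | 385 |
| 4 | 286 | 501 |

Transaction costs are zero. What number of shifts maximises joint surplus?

2

Bargaining reaches the level where marginal profit last exceeds marginal noise damage.
That holds through level 2 (498 ≥ 256) but not at 3 (380 < 385).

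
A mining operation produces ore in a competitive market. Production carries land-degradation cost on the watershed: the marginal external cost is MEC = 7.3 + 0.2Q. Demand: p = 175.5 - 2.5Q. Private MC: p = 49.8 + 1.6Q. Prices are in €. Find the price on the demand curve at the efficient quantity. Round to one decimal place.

P = €106.7

Social marginal cost = private MC + MEC = 57.1 + 1.8Q.
Set SMC = demand: 57.1 + 1.8Q = 175.5 - 2.5Q → Q* = 27.5349.
Consumer price on the demand curve at Q*: 175.5 − 2.5×27.5349 = 106.6628.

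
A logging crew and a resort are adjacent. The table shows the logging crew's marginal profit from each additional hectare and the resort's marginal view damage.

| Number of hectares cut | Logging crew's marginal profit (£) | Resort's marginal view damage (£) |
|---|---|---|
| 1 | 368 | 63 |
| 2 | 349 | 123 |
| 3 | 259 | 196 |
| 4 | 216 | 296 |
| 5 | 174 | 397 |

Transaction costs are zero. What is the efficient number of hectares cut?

Bargaining reaches the level where marginal profit last exceeds marginal view damage.
That holds through level 3 (259 ≥ 196) but not at 4 (216 < 296).

3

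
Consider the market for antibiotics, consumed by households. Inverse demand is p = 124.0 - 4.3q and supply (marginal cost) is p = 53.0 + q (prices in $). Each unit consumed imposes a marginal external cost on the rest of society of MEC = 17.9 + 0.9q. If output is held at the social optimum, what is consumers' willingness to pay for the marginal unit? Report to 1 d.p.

Social marginal benefit = demand − MEC = 106.1 - 5.2q.
Set SMB = MC: 106.1 - 5.2q = 53.0 + q → q* = 8.5645.
Consumer price on the demand curve at q*: 124.0 − 4.3×8.5645 = 87.1727.

P = $87.2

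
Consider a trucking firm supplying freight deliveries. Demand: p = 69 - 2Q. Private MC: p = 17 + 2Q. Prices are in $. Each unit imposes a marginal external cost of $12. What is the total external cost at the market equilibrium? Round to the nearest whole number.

Market equilibrium (private): 17 + 2Q = 69 - 2Q → Q_m = 13.0000.
Total external cost = MEC × Q_m = 12 × 13.0000 = 156.0000.

$156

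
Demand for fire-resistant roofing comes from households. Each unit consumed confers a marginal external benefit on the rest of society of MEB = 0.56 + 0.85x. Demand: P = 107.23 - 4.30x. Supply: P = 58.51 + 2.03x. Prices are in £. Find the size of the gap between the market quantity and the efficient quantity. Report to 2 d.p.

1.30 units

Market equilibrium (private): 58.51 + 2.03x = 107.23 - 4.30x → x_m = 7.6967.
Social marginal benefit = demand + MEB = 107.79 - 3.45x.
Set SMB = MC: 107.79 - 3.45x = 58.51 + 2.03x → x* = 8.9927.
Gap = |7.6967 − 8.9927| = 1.2960.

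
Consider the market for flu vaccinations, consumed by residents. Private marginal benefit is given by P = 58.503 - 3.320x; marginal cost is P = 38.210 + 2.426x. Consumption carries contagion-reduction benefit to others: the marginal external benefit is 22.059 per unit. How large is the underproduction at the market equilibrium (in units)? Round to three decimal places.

Market equilibrium (private): 38.210 + 2.426x = 58.503 - 3.320x → x_m = 3.5317.
Social marginal benefit = demand + MEB = 80.562 - 3.320x.
Set SMB = MC: 80.562 - 3.320x = 38.210 + 2.426x → x* = 7.3707.
Gap = |3.5317 − 7.3707| = 3.8390.

3.839 units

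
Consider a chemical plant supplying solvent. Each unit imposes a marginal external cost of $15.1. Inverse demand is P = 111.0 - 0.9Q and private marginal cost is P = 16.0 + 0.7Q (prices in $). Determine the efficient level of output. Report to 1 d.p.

Q* = 49.9

Social marginal cost = private MC + MEC = 31.1 + 0.7Q.
Set SMC = demand: 31.1 + 0.7Q = 111.0 - 0.9Q → Q* = 49.9375.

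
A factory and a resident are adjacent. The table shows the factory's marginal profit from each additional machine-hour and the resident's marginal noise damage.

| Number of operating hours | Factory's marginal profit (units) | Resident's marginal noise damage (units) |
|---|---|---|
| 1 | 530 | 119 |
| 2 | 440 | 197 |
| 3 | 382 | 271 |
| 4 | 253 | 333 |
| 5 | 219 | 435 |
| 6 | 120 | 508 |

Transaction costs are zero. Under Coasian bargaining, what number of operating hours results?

3

Bargaining reaches the level where marginal profit last exceeds marginal noise damage.
That holds through level 3 (382 ≥ 271) but not at 4 (253 < 333).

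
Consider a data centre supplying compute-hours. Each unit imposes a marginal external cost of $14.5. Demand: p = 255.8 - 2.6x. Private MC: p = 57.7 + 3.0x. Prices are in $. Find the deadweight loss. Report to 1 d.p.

Market equilibrium (private): 57.7 + 3.0x = 255.8 - 2.6x → x_m = 35.3750.
Social marginal cost = private MC + MEC = 72.2 + 3.0x.
Set SMC = demand: 72.2 + 3.0x = 255.8 - 2.6x → x* = 32.7857.
The welfare-loss triangle has base |x_m − x*| and height MEC(x_m) (the vertical gap between SMC and demand is zero at x* and MEC at x_m).
DWL = ½ × 2.5893 × 14.5000 = 18.7724.

DWL = $18.8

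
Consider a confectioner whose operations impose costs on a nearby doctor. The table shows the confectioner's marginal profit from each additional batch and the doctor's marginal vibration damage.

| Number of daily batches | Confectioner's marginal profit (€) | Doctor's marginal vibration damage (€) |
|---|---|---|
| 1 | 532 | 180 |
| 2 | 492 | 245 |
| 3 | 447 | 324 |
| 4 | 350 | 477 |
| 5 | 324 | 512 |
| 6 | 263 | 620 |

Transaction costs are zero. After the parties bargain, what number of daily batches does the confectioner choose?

3

Bargaining reaches the level where marginal profit last exceeds marginal vibration damage.
That holds through level 3 (447 ≥ 324) but not at 4 (350 < 477).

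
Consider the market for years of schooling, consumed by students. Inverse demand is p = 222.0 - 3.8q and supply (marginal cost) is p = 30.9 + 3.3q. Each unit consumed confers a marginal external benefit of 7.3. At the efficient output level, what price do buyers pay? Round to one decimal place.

Social marginal benefit = demand + MEB = 229.3 - 3.8q.
Set SMB = MC: 229.3 - 3.8q = 30.9 + 3.3q → q* = 27.9437.
Consumer price on the demand curve at q*: 222.0 − 3.8×27.9437 = 115.8139.

P = 115.8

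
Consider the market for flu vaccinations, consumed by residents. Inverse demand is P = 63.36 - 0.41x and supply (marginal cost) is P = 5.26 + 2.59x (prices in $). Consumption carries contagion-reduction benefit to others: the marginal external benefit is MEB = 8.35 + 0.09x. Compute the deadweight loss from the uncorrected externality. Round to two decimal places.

Market equilibrium (private): 5.26 + 2.59x = 63.36 - 0.41x → x_m = 19.3667.
Social marginal benefit = demand + MEB = 71.71 - 0.32x.
Set SMB = MC: 71.71 - 0.32x = 5.26 + 2.59x → x* = 22.8351.
Height of the DWL triangle at x_m is SMB(x_m) − MC(x_m) = MEB(x_m) = 10.0930.
DWL = ½ × 3.4684 × 10.0930 = 17.5033.

DWL = $17.50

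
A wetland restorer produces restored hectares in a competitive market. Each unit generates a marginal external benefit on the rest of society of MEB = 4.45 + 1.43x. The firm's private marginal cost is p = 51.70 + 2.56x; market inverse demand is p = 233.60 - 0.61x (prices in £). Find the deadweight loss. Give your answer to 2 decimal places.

Market equilibrium (private): 51.70 + 2.56x = 233.60 - 0.61x → x_m = 57.3817.
Social marginal cost = private MC − MEB = 47.25 + 1.13x.
Set SMC = demand: 47.25 + 1.13x = 233.60 - 0.61x → x* = 107.0977.
Between x* and x_m the wedge demand − SMC runs linearly from 0 to MEB(x_m), so the loss is a triangle.
DWL = ½ × 49.7160 × 86.5058 = 2150.3612.

DWL = £2150.36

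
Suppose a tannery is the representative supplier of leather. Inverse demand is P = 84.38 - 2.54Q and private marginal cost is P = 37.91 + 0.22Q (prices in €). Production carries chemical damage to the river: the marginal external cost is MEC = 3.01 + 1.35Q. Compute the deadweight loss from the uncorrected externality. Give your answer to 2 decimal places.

Market equilibrium (private): 37.91 + 0.22Q = 84.38 - 2.54Q → Q_m = 16.8370.
Social marginal cost = private MC + MEC = 40.92 + 1.57Q.
Set SMC = demand: 40.92 + 1.57Q = 84.38 - 2.54Q → Q* = 10.5742.
The loss is the area between SMC and demand from Q* to Q_m; with linear curves that's a triangle of height MEC(Q_m).
DWL = ½ × 6.2628 × 25.7399 = 80.6019.

DWL = €80.60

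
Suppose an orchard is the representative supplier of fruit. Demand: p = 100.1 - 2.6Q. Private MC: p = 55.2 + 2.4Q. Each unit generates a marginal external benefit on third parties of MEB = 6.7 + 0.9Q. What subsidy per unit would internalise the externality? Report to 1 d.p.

Social marginal cost = private MC − MEB = 48.5 + 1.5Q.
Set SMC = demand: 48.5 + 1.5Q = 100.1 - 2.6Q → Q* = 12.5854.
The Pigouvian subsidy equals MEB at Q*: 6.7 + 0.9×12.5854 = 18.0269.

subsidy = 18.0 per unit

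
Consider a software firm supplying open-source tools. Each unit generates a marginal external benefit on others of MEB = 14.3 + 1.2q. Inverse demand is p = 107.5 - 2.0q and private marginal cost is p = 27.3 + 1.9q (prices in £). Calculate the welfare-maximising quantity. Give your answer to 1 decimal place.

Social marginal cost = private MC − MEB = 13.0 + 0.7q.
Set SMC = demand: 13.0 + 0.7q = 107.5 - 2.0q → q* = 35.0000.

q* = 35.0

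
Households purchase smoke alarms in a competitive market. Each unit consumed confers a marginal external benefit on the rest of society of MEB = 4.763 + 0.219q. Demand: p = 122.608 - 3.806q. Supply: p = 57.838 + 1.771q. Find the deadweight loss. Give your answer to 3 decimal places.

DWL = 4.982

Market equilibrium (private): 57.838 + 1.771q = 122.608 - 3.806q → q_m = 11.6138.
Social marginal benefit = demand + MEB = 127.371 - 3.587q.
Set SMB = MC: 127.371 - 3.587q = 57.838 + 1.771q → q* = 12.9774.
Between q* and q_m the wedge SMB − MC runs linearly from 0 to MEB(q_m), so the loss is a triangle.
DWL = ½ × 1.3636 × 7.3064 = 4.9815.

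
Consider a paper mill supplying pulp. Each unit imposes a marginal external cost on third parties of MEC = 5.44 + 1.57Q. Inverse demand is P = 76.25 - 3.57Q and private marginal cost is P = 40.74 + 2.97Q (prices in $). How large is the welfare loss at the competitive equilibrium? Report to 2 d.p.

DWL = $12.02

Market equilibrium (private): 40.74 + 2.97Q = 76.25 - 3.57Q → Q_m = 5.4297.
Social marginal cost = private MC + MEC = 46.18 + 4.54Q.
Set SMC = demand: 46.18 + 4.54Q = 76.25 - 3.57Q → Q* = 3.7078.
Height of the DWL triangle at Q_m is SMC(Q_m) − demand(Q_m) = MEC(Q_m) = 13.9646.
DWL = ½ × 1.7219 × 13.9646 = 12.0228.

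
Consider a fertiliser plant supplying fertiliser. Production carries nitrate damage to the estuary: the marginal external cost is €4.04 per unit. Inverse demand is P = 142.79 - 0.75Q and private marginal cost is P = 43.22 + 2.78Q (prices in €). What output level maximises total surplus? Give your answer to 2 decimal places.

Q* = 27.06

Social marginal cost = private MC + MEC = 47.26 + 2.78Q.
Set SMC = demand: 47.26 + 2.78Q = 142.79 - 0.75Q → Q* = 27.0623.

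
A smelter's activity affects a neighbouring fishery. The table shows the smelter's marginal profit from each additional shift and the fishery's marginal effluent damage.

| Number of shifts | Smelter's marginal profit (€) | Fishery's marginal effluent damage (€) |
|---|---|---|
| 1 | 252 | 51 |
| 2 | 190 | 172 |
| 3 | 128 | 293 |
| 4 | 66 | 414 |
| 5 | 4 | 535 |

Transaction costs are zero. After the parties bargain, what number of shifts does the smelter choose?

2

Bargaining reaches the level where marginal profit last exceeds marginal effluent damage.
That holds through level 2 (190 ≥ 172) but not at 3 (128 < 293).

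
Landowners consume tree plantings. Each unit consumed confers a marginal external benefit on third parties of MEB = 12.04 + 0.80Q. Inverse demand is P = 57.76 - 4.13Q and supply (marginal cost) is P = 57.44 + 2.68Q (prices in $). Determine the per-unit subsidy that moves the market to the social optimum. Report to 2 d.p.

subsidy = $13.69 per unit

Social marginal benefit = demand + MEB = 69.80 - 3.33Q.
Set SMB = MC: 69.80 - 3.33Q = 57.44 + 2.68Q → Q* = 2.0566.
The Pigouvian subsidy equals MEB at Q*: 12.04 + 0.80×2.0566 = 13.6853.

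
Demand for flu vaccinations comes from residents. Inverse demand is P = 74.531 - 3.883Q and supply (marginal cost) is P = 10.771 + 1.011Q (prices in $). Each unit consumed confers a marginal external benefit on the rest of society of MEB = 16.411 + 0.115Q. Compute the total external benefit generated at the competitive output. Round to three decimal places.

Market equilibrium (private): 10.771 + 1.011Q = 74.531 - 3.883Q → Q_m = 13.0282.
Total external benefit = ∫₀^{Q_m} (16.411 + 0.115Q) dQ = 16.411×13.0282 + ½×0.115×13.0282² = 223.5655.

$223.565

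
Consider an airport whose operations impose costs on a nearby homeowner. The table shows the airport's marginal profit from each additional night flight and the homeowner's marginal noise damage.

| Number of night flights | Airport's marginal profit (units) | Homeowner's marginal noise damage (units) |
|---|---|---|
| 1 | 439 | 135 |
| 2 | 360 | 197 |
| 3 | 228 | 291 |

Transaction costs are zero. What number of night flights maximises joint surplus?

2

Bargaining reaches the level where marginal profit last exceeds marginal noise damage.
That holds through level 2 (360 ≥ 197) but not at 3 (228 < 291).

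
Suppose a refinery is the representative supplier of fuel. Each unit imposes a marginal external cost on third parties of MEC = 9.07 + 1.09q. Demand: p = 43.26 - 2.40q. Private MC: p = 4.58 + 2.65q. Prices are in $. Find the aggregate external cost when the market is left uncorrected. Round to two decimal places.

$101.44

Market equilibrium (private): 4.58 + 2.65q = 43.26 - 2.40q → q_m = 7.6594.
Total external cost = ∫₀^{q_m} (9.07 + 1.09q) dq = 9.07×7.6594 + ½×1.09×7.6594² = 101.4440.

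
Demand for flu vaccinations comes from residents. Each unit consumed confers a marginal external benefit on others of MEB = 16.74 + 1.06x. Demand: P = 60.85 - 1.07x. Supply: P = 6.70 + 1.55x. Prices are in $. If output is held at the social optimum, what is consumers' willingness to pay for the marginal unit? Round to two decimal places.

Social marginal benefit = demand + MEB = 77.59 - 0.01x.
Set SMB = MC: 77.59 - 0.01x = 6.70 + 1.55x → x* = 45.4423.
Consumer price on the demand curve at x*: 60.85 − 1.07×45.4423 = 12.2267.

P = $12.23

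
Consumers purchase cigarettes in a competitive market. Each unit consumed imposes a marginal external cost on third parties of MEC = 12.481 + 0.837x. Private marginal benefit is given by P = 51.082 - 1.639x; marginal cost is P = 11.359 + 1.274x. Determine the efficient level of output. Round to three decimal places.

x* = 7.265

Social marginal benefit = demand − MEC = 38.601 - 2.476x.
Set SMB = MC: 38.601 - 2.476x = 11.359 + 1.274x → x* = 7.2645.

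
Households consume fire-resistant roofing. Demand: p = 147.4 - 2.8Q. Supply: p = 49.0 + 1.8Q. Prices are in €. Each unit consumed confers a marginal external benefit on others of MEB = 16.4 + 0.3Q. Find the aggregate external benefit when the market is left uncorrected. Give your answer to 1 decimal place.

€419.5

Market equilibrium (private): 49.0 + 1.8Q = 147.4 - 2.8Q → Q_m = 21.3913.
Total external benefit = ∫₀^{Q_m} (16.4 + 0.3Q) dQ = 16.4×21.3913 + ½×0.3×21.3913² = 419.4555.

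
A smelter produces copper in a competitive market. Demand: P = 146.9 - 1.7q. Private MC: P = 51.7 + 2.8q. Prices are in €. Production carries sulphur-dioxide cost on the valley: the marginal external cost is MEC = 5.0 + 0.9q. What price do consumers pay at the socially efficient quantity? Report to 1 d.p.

Social marginal cost = private MC + MEC = 56.7 + 3.7q.
Set SMC = demand: 56.7 + 3.7q = 146.9 - 1.7q → q* = 16.7037.
Consumer price on the demand curve at q*: 146.9 − 1.7×16.7037 = 118.5037.

P = €118.5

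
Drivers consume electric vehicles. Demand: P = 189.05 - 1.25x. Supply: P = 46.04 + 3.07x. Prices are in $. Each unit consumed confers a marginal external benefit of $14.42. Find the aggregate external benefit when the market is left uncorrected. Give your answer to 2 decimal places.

$477.36

Market equilibrium (private): 46.04 + 3.07x = 189.05 - 1.25x → x_m = 33.1042.
Total external benefit = MEB × x_m = 14.42 × 33.1042 = 477.3626.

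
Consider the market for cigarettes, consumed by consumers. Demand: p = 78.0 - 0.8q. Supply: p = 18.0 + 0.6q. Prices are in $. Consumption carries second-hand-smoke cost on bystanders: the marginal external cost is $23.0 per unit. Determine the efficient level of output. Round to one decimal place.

Social marginal benefit = demand − MEC = 55.0 - 0.8q.
Set SMB = MC: 55.0 - 0.8q = 18.0 + 0.6q → q* = 26.4286.

q* = 26.4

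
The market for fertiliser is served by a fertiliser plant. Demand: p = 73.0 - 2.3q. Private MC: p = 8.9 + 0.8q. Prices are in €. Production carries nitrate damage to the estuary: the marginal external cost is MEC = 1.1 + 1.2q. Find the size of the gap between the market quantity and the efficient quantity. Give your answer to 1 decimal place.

6.0 units

Market equilibrium (private): 8.9 + 0.8q = 73.0 - 2.3q → q_m = 20.6774.
Social marginal cost = private MC + MEC = 10.0 + 2.0q.
Set SMC = demand: 10.0 + 2.0q = 73.0 - 2.3q → q* = 14.6512.
Gap = |20.6774 − 14.6512| = 6.0262.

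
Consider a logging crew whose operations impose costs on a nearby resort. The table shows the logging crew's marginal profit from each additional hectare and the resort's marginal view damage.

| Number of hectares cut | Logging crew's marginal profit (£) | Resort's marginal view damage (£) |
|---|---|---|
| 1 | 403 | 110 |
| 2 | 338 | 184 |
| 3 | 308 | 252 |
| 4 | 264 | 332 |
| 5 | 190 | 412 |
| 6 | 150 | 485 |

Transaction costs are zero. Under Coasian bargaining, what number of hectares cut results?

Bargaining reaches the level where marginal profit last exceeds marginal view damage.
That holds through level 3 (308 ≥ 252) but not at 4 (264 < 332).

3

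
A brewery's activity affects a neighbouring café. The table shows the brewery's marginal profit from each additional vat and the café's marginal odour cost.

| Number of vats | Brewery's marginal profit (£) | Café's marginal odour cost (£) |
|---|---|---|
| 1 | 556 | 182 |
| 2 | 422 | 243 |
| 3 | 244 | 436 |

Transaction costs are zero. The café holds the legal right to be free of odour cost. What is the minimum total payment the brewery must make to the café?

£425

Efficient level: marginal profit ≥ marginal odour cost through level 2, so k* = 2.
With the café holding the right, the brewery must at least compensate total damage at k*: 182 + 243 = 425.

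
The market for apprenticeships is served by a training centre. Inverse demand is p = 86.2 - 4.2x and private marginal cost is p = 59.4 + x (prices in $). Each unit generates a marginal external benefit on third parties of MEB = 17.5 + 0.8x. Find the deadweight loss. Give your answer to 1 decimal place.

DWL = $53.1

Market equilibrium (private): 59.4 + x = 86.2 - 4.2x → x_m = 5.1538.
Social marginal cost = private MC − MEB = 41.9 + 0.2x.
Set SMC = demand: 41.9 + 0.2x = 86.2 - 4.2x → x* = 10.0682.
The loss is the area between SMC and demand from x* to x_m; with linear curves that's a triangle of height MEB(x_m).
DWL = ½ × 4.9144 × 21.6231 = 53.1323.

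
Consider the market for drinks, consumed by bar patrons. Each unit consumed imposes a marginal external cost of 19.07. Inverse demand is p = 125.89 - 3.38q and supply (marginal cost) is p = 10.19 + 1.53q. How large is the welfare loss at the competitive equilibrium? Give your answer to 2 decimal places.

DWL = 37.03

Market equilibrium (private): 10.19 + 1.53q = 125.89 - 3.38q → q_m = 23.5642.
Social marginal benefit = demand − MEC = 106.82 - 3.38q.
Set SMB = MC: 106.82 - 3.38q = 10.19 + 1.53q → q* = 19.6802.
The welfare-loss triangle has base |q_m − q*| and height MEC(q_m) (the vertical gap between SMB and MC is zero at q* and MEC at q_m).
DWL = ½ × 3.8840 × 19.0700 = 37.0339.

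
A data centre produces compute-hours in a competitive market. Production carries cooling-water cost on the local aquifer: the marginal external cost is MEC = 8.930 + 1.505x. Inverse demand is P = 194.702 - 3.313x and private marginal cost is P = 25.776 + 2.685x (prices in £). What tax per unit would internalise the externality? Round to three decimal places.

Social marginal cost = private MC + MEC = 34.706 + 4.190x.
Set SMC = demand: 34.706 + 4.190x = 194.702 - 3.313x → x* = 21.3243.
The Pigouvian tax equals MEC at x*: 8.930 + 1.505×21.3243 = 41.0231.

tax = £41.023 per unit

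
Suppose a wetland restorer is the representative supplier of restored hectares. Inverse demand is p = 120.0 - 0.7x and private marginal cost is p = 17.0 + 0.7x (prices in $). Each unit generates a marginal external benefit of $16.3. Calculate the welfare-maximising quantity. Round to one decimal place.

x* = 85.2

Social marginal cost = private MC − MEB = 0.7 + 0.7x.
Set SMC = demand: 0.7 + 0.7x = 120.0 - 0.7x → x* = 85.2143.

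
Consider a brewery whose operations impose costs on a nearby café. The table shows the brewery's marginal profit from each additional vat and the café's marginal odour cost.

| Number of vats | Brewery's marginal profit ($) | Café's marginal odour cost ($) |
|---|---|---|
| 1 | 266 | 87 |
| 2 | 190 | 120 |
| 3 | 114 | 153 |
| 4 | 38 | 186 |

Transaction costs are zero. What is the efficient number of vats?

Bargaining reaches the level where marginal profit last exceeds marginal odour cost.
That holds through level 2 (190 ≥ 120) but not at 3 (114 < 153).

2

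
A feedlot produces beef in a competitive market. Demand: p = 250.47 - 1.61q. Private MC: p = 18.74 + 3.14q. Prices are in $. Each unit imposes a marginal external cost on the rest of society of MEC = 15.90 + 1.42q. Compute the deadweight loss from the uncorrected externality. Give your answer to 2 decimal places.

Market equilibrium (private): 18.74 + 3.14q = 250.47 - 1.61q → q_m = 48.7853.
Social marginal cost = private MC + MEC = 34.64 + 4.56q.
Set SMC = demand: 34.64 + 4.56q = 250.47 - 1.61q → q* = 34.9806.
The welfare-loss triangle has base |q_m − q*| and height MEC(q_m) (the vertical gap between SMC and demand is zero at q* and MEC at q_m).
DWL = ½ × 13.8047 × 85.1751 = 587.9084.

DWL = $587.91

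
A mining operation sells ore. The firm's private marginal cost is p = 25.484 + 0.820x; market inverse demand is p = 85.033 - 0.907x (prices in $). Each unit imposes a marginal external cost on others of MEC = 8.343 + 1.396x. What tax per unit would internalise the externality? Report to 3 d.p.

Social marginal cost = private MC + MEC = 33.827 + 2.216x.
Set SMC = demand: 33.827 + 2.216x = 85.033 - 0.907x → x* = 16.3964.
The Pigouvian tax equals MEC at x*: 8.343 + 1.396×16.3964 = 31.2324.

tax = $31.232 per unit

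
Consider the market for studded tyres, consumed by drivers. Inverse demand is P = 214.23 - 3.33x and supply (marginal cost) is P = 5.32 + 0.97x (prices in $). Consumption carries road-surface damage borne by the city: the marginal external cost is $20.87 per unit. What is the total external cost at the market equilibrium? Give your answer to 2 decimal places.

$1013.94

Market equilibrium (private): 5.32 + 0.97x = 214.23 - 3.33x → x_m = 48.5837.
Total external cost = MEC × x_m = 20.87 × 48.5837 = 1013.9418.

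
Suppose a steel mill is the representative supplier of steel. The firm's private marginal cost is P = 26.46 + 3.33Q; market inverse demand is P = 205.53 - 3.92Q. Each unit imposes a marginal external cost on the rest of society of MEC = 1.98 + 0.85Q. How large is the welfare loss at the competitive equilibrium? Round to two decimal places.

Market equilibrium (private): 26.46 + 3.33Q = 205.53 - 3.92Q → Q_m = 24.6993.
Social marginal cost = private MC + MEC = 28.44 + 4.18Q.
Set SMC = demand: 28.44 + 4.18Q = 205.53 - 3.92Q → Q* = 21.8630.
The loss is the area between SMC and demand from Q* to Q_m; with linear curves that's a triangle of height MEC(Q_m).
DWL = ½ × 2.8363 × 22.9744 = 32.5811.

DWL = 32.58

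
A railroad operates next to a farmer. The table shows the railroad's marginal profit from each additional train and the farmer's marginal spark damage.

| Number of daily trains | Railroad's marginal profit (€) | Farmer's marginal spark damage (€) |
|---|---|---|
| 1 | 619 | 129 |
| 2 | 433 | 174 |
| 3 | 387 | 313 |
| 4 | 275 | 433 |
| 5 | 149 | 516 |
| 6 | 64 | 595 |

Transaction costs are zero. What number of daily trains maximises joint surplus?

Bargaining reaches the level where marginal profit last exceeds marginal spark damage.
That holds through level 3 (387 ≥ 313) but not at 4 (275 < 433).

3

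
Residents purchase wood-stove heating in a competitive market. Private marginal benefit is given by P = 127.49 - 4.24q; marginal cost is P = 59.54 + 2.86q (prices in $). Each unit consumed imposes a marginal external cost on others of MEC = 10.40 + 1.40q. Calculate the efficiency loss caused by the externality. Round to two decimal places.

Market equilibrium (private): 59.54 + 2.86q = 127.49 - 4.24q → q_m = 9.5704.
Social marginal benefit = demand − MEC = 117.09 - 5.64q.
Set SMB = MC: 117.09 - 5.64q = 59.54 + 2.86q → q* = 6.7706.
The loss is the area between SMB and MC from q* to q_m; with linear curves that's a triangle of height MEC(q_m).
DWL = ½ × 2.7998 × 23.7986 = 33.3157.

DWL = $33.32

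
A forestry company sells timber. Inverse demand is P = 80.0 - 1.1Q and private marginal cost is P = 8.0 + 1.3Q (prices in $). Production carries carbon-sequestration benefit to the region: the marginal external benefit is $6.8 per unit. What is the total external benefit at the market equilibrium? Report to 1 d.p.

$204.0

Market equilibrium (private): 8.0 + 1.3Q = 80.0 - 1.1Q → Q_m = 30.0000.
Total external benefit = MEB × Q_m = 6.8 × 30.0000 = 204.0000.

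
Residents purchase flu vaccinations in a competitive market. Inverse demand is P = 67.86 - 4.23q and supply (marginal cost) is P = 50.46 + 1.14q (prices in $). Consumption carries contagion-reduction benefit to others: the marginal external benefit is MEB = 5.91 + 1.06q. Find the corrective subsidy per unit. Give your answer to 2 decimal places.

subsidy = $11.64 per unit

Social marginal benefit = demand + MEB = 73.77 - 3.17q.
Set SMB = MC: 73.77 - 3.17q = 50.46 + 1.14q → q* = 5.4084.
The Pigouvian subsidy equals MEB at q*: 5.91 + 1.06×5.4084 = 11.6429.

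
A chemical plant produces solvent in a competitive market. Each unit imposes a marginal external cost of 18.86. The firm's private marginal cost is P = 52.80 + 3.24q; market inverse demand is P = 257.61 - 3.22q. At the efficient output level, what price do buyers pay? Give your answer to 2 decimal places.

P = 164.92

Social marginal cost = private MC + MEC = 71.66 + 3.24q.
Set SMC = demand: 71.66 + 3.24q = 257.61 - 3.22q → q* = 28.7848.
Consumer price on the demand curve at q*: 257.61 − 3.22×28.7848 = 164.9229.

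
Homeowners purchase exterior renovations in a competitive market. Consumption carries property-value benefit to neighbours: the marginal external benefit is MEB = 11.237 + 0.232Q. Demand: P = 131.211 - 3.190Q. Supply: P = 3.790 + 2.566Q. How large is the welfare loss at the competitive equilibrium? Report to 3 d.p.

DWL = 24.264

Market equilibrium (private): 3.790 + 2.566Q = 131.211 - 3.190Q → Q_m = 22.1371.
Social marginal benefit = demand + MEB = 142.448 - 2.958Q.
Set SMB = MC: 142.448 - 2.958Q = 3.790 + 2.566Q → Q* = 25.1010.
Between Q* and Q_m the wedge SMB − MC runs linearly from 0 to MEB(Q_m), so the loss is a triangle.
DWL = ½ × 2.9639 × 16.3728 = 24.2637.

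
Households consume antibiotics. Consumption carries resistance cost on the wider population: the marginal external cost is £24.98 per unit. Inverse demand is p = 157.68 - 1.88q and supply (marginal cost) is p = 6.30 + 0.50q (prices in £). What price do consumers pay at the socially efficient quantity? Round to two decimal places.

P = £57.83

Social marginal benefit = demand − MEC = 132.70 - 1.88q.
Set SMB = MC: 132.70 - 1.88q = 6.30 + 0.50q → q* = 53.1092.
Consumer price on the demand curve at q*: 157.68 − 1.88×53.1092 = 57.8347.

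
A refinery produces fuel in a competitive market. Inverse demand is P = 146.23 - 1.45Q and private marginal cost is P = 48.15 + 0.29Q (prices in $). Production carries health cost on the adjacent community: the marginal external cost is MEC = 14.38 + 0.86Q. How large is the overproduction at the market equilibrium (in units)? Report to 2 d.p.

Market equilibrium (private): 48.15 + 0.29Q = 146.23 - 1.45Q → Q_m = 56.3678.
Social marginal cost = private MC + MEC = 62.53 + 1.15Q.
Set SMC = demand: 62.53 + 1.15Q = 146.23 - 1.45Q → Q* = 32.1923.
Gap = |56.3678 − 32.1923| = 24.1755.

24.18 units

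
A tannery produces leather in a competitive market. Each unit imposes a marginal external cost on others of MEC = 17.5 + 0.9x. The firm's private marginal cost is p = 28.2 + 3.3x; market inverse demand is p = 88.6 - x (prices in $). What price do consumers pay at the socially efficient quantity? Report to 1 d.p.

P = $80.4

Social marginal cost = private MC + MEC = 45.7 + 4.2x.
Set SMC = demand: 45.7 + 4.2x = 88.6 - x → x* = 8.2500.
Consumer price on the demand curve at x*: 88.6 − 1.0×8.2500 = 80.3500.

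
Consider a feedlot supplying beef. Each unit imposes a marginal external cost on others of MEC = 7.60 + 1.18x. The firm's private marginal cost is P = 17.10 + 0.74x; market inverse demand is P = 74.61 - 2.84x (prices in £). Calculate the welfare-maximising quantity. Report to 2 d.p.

Social marginal cost = private MC + MEC = 24.70 + 1.92x.
Set SMC = demand: 24.70 + 1.92x = 74.61 - 2.84x → x* = 10.4853.

x* = 10.49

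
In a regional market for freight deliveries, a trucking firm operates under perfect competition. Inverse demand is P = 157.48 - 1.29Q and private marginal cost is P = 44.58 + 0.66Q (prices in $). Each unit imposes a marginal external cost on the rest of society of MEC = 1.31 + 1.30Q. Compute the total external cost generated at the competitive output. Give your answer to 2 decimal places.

Market equilibrium (private): 44.58 + 0.66Q = 157.48 - 1.29Q → Q_m = 57.8974.
Total external cost = ∫₀^{Q_m} (1.31 + 1.30Q) dQ = 1.31×57.8974 + ½×1.30×57.8974² = 2254.7164.

$2254.72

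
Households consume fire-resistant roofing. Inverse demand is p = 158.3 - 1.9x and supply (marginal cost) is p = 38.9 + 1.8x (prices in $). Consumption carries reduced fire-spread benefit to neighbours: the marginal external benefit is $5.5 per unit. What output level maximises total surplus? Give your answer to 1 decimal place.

x* = 33.8

Social marginal benefit = demand + MEB = 163.8 - 1.9x.
Set SMB = MC: 163.8 - 1.9x = 38.9 + 1.8x → x* = 33.7568.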